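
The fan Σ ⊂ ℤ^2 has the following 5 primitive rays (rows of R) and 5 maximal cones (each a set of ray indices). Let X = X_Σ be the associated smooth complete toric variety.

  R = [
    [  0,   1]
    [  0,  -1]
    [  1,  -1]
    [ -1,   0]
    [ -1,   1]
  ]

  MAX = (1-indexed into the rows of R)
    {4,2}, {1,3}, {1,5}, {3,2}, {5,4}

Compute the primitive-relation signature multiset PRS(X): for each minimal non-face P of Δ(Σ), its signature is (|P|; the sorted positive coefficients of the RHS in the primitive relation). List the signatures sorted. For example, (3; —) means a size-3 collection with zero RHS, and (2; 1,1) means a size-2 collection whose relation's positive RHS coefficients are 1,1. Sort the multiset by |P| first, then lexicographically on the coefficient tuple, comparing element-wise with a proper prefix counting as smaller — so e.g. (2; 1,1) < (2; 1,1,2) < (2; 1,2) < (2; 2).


The 5 primitive collections of Σ (r=5, n=2):

  • {1,2}:  v_{1} + v_{2} = 0 — sig = (2; —)
  • {3,5}:  v_{3} + v_{5} = 0 — sig = (2; —)
  • {1,4}:  v_{1} + v_{4} = v_{5} — sig = (2; 1)
  • {2,5}:  v_{2} + v_{5} = v_{4} — sig = (2; 1)
  • {3,4}:  v_{3} + v_{4} = v_{2} — sig = (2; 1)

so the primitive-relation signature multiset is
[(2; —), (2; —), (2; 1), (2; 1), (2; 1)]


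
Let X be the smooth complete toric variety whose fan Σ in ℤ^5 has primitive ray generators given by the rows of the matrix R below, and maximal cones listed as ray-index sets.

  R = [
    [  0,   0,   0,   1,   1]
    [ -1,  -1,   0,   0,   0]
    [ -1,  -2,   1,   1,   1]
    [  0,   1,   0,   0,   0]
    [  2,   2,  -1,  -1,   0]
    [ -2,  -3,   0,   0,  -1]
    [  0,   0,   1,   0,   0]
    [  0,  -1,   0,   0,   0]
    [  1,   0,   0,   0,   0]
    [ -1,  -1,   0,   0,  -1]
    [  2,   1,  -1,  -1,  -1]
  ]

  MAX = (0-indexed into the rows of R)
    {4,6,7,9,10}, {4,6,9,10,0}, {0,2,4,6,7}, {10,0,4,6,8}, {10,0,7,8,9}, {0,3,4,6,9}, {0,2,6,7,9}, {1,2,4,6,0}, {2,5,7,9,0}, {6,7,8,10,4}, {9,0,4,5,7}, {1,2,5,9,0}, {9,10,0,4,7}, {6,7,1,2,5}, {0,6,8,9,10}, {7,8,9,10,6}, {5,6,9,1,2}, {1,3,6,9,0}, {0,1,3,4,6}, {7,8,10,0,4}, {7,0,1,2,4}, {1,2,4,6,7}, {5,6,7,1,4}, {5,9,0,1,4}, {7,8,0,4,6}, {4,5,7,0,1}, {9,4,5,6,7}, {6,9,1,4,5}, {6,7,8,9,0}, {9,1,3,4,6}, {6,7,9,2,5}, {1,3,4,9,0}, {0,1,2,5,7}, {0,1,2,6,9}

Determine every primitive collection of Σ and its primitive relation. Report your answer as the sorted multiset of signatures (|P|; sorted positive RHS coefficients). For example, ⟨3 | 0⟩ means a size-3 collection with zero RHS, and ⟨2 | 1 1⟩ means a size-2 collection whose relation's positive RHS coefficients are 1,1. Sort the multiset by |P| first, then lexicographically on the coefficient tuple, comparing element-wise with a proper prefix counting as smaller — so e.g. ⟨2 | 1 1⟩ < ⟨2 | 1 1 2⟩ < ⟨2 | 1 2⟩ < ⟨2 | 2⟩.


Δ(Σ) — 11 vertices, 20 min non-faces:

  P = {3,7}:  v_{3} + v_{7} = 0  so sig = ⟨2 | 0⟩
  P = {1,8}:  v_{1} + v_{8} = v_{7}  so sig = ⟨2 | 1⟩
  P = {2,10}:  v_{2} + v_{10} = v_{7} + v_{8}  so sig = ⟨2 | 1 1⟩
  P = {3,5}:  v_{3} + v_{5} = v_{1} + v_{9}  so sig = ⟨2 | 1 1⟩
  P = {1,10}:  v_{1} + v_{10} = v_{4} + v_{7} + v_{9}  so sig = ⟨2 | 1 1 1⟩
  P = {2,3}:  v_{2} + v_{3} = v_{0} + v_{1} + v_{6}  so sig = ⟨2 | 1 1 1⟩
  P = {3,8}:  v_{3} + v_{8} = v_{0} + v_{4} + v_{6} + v_{9}  so sig = ⟨2 | 1 1 1 1⟩
  P = {2,8}:  v_{2} + v_{8} = v_{0} + v_{6} + 2·v_{7}  so sig = ⟨2 | 1 1 2⟩
  P = {3,10}:  v_{3} + v_{10} = v_{0} + 2·v_{4} + v_{6} + 2·v_{9}  so sig = ⟨2 | 1 1 2 2⟩
  P = {5,8}:  v_{5} + v_{8} = 2·v_{7} + v_{9}  so sig = ⟨2 | 1 2⟩
  P = {5,10}:  v_{5} + v_{10} = v_{4} + 2·v_{7} + 2·v_{9}  so sig = ⟨2 | 1 2 2⟩
  P = {1,7,9}:  v_{1} + v_{7} + v_{9} = v_{5}  so sig = ⟨3 | 1⟩
  P = {2,4,9}:  v_{2} + v_{4} + v_{9} = v_{7}  so sig = ⟨3 | 1⟩
  P = {4,8,9}:  v_{4} + v_{8} + v_{9} = v_{10}  so sig = ⟨3 | 1⟩
  P = {0,5,6}:  v_{0} + v_{5} + v_{6} = v_{2} + v_{9}  so sig = ⟨3 | 1 1⟩
  P = {2,4,5}:  v_{2} + v_{4} + v_{5} = v_{1} + 2·v_{7}  so sig = ⟨3 | 1 2⟩
  P = {0,1,6,7}:  v_{0} + v_{1} + v_{6} + v_{7} = v_{2}  so sig = ⟨4 | 1⟩
  P = {0,6,7,10}:  v_{0} + v_{6} + v_{7} + v_{10} = 2·v_{8}  so sig = ⟨4 | 2⟩
  P = {0,1,4,6,9}:  v_{0} + v_{1} + v_{4} + v_{6} + v_{9} = 0  so sig = ⟨5 | 0⟩
  P = {0,4,6,7,9}:  v_{0} + v_{4} + v_{6} + v_{7} + v_{9} = v_{8}  so sig = ⟨5 | 1⟩

Hence PRS(X_Σ) =
[⟨2 | 0⟩, ⟨2 | 1⟩, ⟨2 | 1 1⟩, ⟨2 | 1 1⟩, ⟨2 | 1 1 1⟩, ⟨2 | 1 1 1⟩, ⟨2 | 1 1 1 1⟩, ⟨2 | 1 1 2⟩, ⟨2 | 1 1 2 2⟩, ⟨2 | 1 2⟩, ⟨2 | 1 2 2⟩, ⟨3 | 1⟩, ⟨3 | 1⟩, ⟨3 | 1⟩, ⟨3 | 1 1⟩, ⟨3 | 1 2⟩, ⟨4 | 1⟩, ⟨4 | 2⟩, ⟨5 | 0⟩, ⟨5 | 1⟩]


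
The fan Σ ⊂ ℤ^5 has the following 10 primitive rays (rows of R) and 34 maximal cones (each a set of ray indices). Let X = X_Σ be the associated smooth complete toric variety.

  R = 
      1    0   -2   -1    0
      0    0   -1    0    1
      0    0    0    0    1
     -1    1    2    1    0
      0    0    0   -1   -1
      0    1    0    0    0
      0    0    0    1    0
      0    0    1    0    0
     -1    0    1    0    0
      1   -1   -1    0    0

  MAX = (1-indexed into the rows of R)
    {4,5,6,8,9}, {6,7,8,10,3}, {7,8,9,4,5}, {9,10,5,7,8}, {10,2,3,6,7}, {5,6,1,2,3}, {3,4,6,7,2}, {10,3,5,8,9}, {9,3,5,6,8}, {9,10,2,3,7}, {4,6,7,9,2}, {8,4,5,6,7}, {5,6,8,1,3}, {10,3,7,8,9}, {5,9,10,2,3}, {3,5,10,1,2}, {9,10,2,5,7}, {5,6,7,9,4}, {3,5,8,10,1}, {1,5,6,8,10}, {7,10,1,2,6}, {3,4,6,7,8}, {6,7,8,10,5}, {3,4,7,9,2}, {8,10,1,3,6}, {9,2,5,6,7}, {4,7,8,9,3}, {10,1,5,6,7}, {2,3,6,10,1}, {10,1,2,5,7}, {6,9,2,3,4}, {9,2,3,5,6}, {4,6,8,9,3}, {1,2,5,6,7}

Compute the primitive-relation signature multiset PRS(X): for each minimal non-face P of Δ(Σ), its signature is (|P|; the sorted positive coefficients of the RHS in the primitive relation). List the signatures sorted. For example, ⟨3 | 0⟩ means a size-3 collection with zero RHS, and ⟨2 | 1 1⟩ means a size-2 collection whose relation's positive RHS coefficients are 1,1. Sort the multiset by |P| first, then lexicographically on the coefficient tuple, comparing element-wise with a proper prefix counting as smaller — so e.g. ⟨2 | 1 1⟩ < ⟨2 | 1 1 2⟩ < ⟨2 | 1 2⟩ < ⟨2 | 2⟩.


Σ has 14 primitive collections:

  P={1,4}:  v_{1} + v_{4} = v_{6} — sig = ⟨2 | 1⟩
  P={2,8}:  v_{2} + v_{8} = v_{3} — sig = ⟨2 | 1⟩
  P={1,9}:  v_{1} + v_{9} = v_{2} + v_{5} — sig = ⟨2 | 1 1⟩
  P={4,10}:  v_{4} + v_{10} = v_{7} + v_{8} — sig = ⟨2 | 1 1⟩
  P={3,5,7}:  v_{3} + v_{5} + v_{7} = 0 — sig = ⟨3 | 0⟩
  P={6,9,10}:  v_{6} + v_{9} + v_{10} = 0 — sig = ⟨3 | 0⟩
  P={1,7,8}:  v_{1} + v_{7} + v_{8} = v_{6} + v_{10} — sig = ⟨3 | 1 1⟩
  P={2,4,5}:  v_{2} + v_{4} + v_{5} = v_{6} + v_{9} — sig = ⟨3 | 1 1⟩
  P={1,3,7}:  v_{1} + v_{3} + v_{7} = v_{2} + v_{6} + v_{10} — sig = ⟨3 | 1 1 1⟩
  P={3,4,5}:  v_{3} + v_{4} + v_{5} = v_{6} + v_{8} + v_{9} — sig = ⟨3 | 1 1 1⟩
  P={2,5,6,10}:  v_{2} + v_{5} + v_{6} + v_{10} = v_{1} — sig = ⟨4 | 1⟩
  P={6,7,8,9}:  v_{6} + v_{7} + v_{8} + v_{9} = v_{4} — sig = ⟨4 | 1⟩
  P={3,5,6,10}:  v_{3} + v_{5} + v_{6} + v_{10} = v_{1} + v_{8} — sig = ⟨4 | 1 1⟩
  P={3,6,7,9}:  v_{3} + v_{6} + v_{7} + v_{9} = v_{2} + v_{4} — sig = ⟨4 | 1 1⟩

Sorted signature multiset PRS(X):
    ⟨2 | 1⟩
    ⟨2 | 1⟩
    ⟨2 | 1 1⟩
    ⟨2 | 1 1⟩
    ⟨3 | 0⟩
    ⟨3 | 0⟩
    ⟨3 | 1 1⟩
    ⟨3 | 1 1⟩
    ⟨3 | 1 1 1⟩
    ⟨3 | 1 1 1⟩
    ⟨4 | 1⟩
    ⟨4 | 1⟩
    ⟨4 | 1 1⟩
    ⟨4 | 1 1⟩


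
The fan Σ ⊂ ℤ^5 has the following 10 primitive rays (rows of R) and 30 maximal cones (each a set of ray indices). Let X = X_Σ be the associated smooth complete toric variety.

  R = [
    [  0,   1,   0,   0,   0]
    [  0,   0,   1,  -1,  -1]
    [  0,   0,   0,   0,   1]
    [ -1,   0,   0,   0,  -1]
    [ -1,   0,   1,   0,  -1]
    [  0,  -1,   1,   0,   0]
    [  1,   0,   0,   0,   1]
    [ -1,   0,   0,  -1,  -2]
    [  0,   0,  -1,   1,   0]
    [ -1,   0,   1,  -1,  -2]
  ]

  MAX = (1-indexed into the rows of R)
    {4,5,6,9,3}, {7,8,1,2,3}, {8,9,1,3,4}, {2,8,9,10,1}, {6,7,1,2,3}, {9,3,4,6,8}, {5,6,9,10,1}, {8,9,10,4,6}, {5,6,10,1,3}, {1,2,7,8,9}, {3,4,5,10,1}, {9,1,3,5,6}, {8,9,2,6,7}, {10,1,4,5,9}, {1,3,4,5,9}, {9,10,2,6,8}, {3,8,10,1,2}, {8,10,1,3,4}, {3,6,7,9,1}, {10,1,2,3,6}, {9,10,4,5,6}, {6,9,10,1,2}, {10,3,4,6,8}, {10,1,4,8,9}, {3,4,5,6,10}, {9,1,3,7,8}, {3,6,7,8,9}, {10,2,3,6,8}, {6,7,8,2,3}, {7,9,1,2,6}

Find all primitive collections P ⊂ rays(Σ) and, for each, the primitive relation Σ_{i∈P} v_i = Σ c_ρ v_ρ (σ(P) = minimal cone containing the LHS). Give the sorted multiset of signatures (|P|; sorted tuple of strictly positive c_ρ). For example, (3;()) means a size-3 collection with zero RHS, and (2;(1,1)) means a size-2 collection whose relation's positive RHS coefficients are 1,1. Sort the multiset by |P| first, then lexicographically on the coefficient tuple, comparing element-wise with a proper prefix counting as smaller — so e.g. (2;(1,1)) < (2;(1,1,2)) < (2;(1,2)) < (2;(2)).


10 minimal non-faces of Δ(Σ) (on 10 rays):

  P = {4,7}:  v_{4} + v_{7} = 0  ⇒ sig = (2;())
  P = {2,4}:  v_{2} + v_{4} = v_{10}  ⇒ sig = (2;(1))
  P = {7,10}:  v_{7} + v_{10} = v_{2}  ⇒ sig = (2;(1))
  P = {5,7}:  v_{5} + v_{7} = v_{1} + v_{6}  ⇒ sig = (2;(1,1))
  P = {5,8}:  v_{5} + v_{8} = v_{4} + v_{10}  ⇒ sig = (2;(1,1))
  P = {2,5}:  v_{2} + v_{5} = v_{1} + v_{6} + v_{10}  ⇒ sig = (2;(1,1,1))
  P = {2,3,9}:  v_{2} + v_{3} + v_{9} = 0  ⇒ sig = (3;())
  P = {1,4,6}:  v_{1} + v_{4} + v_{6} = v_{5}  ⇒ sig = (3;(1))
  P = {1,6,8}:  v_{1} + v_{6} + v_{8} = v_{10}  ⇒ sig = (3;(1))
  P = {3,9,10}:  v_{3} + v_{9} + v_{10} = v_{4}  ⇒ sig = (3;(1))

Sorted signature multiset PRS(X):
{ (2;()),  (2;(1)) ×2,  (2;(1,1)) ×2,  (2;(1,1,1)),  (3;()),  (3;(1)) ×3 }


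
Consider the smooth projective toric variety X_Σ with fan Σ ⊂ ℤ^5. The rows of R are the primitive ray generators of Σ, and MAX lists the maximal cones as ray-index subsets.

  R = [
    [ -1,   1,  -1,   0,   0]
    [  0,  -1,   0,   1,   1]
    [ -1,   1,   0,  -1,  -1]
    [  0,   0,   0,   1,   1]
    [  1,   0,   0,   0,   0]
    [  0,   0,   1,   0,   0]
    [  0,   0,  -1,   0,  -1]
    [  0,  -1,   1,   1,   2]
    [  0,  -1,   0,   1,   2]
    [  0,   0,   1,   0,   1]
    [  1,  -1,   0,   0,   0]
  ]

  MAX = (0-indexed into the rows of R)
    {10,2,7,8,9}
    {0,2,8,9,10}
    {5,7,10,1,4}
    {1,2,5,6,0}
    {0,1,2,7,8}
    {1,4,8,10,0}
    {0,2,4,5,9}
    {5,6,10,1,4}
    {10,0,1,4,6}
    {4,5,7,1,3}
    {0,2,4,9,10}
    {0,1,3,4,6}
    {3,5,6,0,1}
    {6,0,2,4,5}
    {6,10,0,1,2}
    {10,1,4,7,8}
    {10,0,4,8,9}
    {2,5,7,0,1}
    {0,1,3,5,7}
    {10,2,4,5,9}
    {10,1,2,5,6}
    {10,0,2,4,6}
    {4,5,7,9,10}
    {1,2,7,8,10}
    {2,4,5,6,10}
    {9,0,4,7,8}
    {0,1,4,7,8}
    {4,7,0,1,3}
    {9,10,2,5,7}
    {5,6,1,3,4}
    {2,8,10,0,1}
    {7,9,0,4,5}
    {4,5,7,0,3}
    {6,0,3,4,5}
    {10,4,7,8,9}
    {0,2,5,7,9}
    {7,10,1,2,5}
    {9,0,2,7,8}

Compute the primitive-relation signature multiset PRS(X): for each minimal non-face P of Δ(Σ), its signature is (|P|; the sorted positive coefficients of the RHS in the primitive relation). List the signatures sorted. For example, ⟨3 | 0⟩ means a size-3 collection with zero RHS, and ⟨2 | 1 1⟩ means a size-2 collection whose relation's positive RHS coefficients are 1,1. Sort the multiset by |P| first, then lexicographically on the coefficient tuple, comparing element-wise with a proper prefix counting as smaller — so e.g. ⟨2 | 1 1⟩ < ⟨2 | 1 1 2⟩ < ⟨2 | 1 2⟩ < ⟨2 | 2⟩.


15 minimal non-faces of Δ(Σ) (on 11 rays):

  • {6,9}:  v_{6} + v_{9} = 0  →  sig = ⟨2 | 0⟩
  • {1,9}:  v_{1} + v_{9} = v_{7}  →  sig = ⟨2 | 1⟩
  • {5,8}:  v_{5} + v_{8} = v_{7}  →  sig = ⟨2 | 1⟩
  • {6,7}:  v_{6} + v_{7} = v_{1}  →  sig = ⟨2 | 1⟩
  • {2,3}:  v_{2} + v_{3} = v_{0} + v_{5}  →  sig = ⟨2 | 1 1⟩
  • {3,10}:  v_{3} + v_{10} = v_{1} + v_{4}  →  sig = ⟨2 | 1 1⟩
  • {6,8}:  v_{6} + v_{8} = v_{0} + v_{1} + v_{10}  →  sig = ⟨2 | 1 1 1⟩
  • {3,8}:  v_{3} + v_{8} = v_{0} + v_{1} + v_{4} + v_{7}  →  sig = ⟨2 | 1 1 1 1⟩
  • {3,9}:  v_{3} + v_{9} = v_{0} + v_{4} + v_{5} + v_{7}  →  sig = ⟨2 | 1 1 1 1⟩
  • {0,5,10}:  v_{0} + v_{5} + v_{10} = 0  →  sig = ⟨3 | 0⟩
  • {1,2,4}:  v_{1} + v_{2} + v_{4} = 0  →  sig = ⟨3 | 0⟩
  • {0,7,10}:  v_{0} + v_{7} + v_{10} = v_{8}  →  sig = ⟨3 | 1⟩
  • {2,4,7}:  v_{2} + v_{4} + v_{7} = v_{9}  →  sig = ⟨3 | 1⟩
  • {2,4,8}:  v_{2} + v_{4} + v_{8} = v_{0} + v_{9} + v_{10}  →  sig = ⟨3 | 1 1 1⟩
  • {0,1,4,5}:  v_{0} + v_{1} + v_{4} + v_{5} = v_{3}  →  sig = ⟨4 | 1⟩

Hence PRS(X_Σ) =
{ ⟨2 | 0⟩,  ⟨2 | 1⟩ ×3,  ⟨2 | 1 1⟩ ×2,  ⟨2 | 1 1 1⟩,  ⟨2 | 1 1 1 1⟩ ×2,  ⟨3 | 0⟩ ×2,  ⟨3 | 1⟩ ×2,  ⟨3 | 1 1 1⟩,  ⟨4 | 1⟩ }


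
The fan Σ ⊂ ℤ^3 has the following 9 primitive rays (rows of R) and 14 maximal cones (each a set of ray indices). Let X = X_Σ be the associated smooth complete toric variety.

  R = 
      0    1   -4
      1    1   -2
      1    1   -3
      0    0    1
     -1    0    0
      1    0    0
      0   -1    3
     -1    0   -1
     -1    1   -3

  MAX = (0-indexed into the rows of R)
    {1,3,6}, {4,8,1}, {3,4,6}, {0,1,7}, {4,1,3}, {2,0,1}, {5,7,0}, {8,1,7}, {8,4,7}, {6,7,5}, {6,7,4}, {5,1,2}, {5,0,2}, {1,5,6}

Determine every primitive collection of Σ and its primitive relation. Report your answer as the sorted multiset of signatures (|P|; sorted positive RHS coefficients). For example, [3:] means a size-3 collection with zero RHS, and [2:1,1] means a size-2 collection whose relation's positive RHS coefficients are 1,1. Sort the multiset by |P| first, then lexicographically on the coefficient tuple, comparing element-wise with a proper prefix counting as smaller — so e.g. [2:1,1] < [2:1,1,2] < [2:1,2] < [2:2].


Primitive collections (20):

  {4,5}:  v_{4} + v_{5} = 0  ⇒ sig = [2:]
  {2,3}:  v_{2} + v_{3} = v_{1}  ⇒ sig = [2:1]
  {2,6}:  v_{2} + v_{6} = v_{5}  ⇒ sig = [2:1]
  {2,7}:  v_{2} + v_{7} = v_{0}  ⇒ sig = [2:1]
  {3,7}:  v_{3} + v_{7} = v_{4}  ⇒ sig = [2:1]
  {6,8}:  v_{6} + v_{8} = v_{4}  ⇒ sig = [2:1]
  {0,3}:  v_{0} + v_{3} = v_{1} + v_{7}  ⇒ sig = [2:1,1]
  {0,6}:  v_{0} + v_{6} = v_{5} + v_{7}  ⇒ sig = [2:1,1]
  {2,4}:  v_{2} + v_{4} = v_{1} + v_{7}  ⇒ sig = [2:1,1]
  {3,5}:  v_{3} + v_{5} = v_{1} + v_{6}  ⇒ sig = [2:1,1]
  {5,8}:  v_{5} + v_{8} = v_{1} + v_{7}  ⇒ sig = [2:1,1]
  {0,4}:  v_{0} + v_{4} = v_{1} + 2·v_{7}  ⇒ sig = [2:1,2]
  {3,8}:  v_{3} + v_{8} = v_{1} + 2·v_{4}  ⇒ sig = [2:1,2]
  {2,8}:  v_{2} + v_{8} = 2·v_{1} + 2·v_{7}  ⇒ sig = [2:2,2]
  {0,8}:  v_{0} + v_{8} = 2·v_{1} + 3·v_{7}  ⇒ sig = [2:2,3]
  {1,6,7}:  v_{1} + v_{6} + v_{7} = 0  ⇒ sig = [3:]
  {1,4,6}:  v_{1} + v_{4} + v_{6} = v_{3}  ⇒ sig = [3:1]
  {1,4,7}:  v_{1} + v_{4} + v_{7} = v_{8}  ⇒ sig = [3:1]
  {1,5,7}:  v_{1} + v_{5} + v_{7} = v_{2}  ⇒ sig = [3:1]
  {0,1,5}:  v_{0} + v_{1} + v_{5} = 2·v_{2}  ⇒ sig = [3:2]

Signatures (|P|; sorted positive RHS coefficients), sorted:
    |P|=2: 15 collections, coeffs (), (1), (1), (1), (1), (1), (1,1), (1,1), (1,1), (1,1), (1,1), (1,2), (1,2), (2,2), (2,3)
    |P|=3: 5 collections, coeffs (), (1), (1), (1), (2)


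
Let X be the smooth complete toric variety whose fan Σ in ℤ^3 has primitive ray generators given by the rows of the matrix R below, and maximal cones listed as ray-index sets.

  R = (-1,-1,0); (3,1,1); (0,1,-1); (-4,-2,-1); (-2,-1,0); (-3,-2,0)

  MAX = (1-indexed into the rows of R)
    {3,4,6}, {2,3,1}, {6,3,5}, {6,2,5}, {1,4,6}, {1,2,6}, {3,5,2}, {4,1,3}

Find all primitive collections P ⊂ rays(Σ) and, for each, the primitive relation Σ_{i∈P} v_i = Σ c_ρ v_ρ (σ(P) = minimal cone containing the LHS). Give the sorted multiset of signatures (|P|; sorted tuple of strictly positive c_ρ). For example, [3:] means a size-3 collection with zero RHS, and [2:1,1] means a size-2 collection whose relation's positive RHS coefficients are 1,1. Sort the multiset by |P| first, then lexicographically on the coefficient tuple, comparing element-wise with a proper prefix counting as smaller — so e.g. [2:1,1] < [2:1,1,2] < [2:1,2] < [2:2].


Δ(Σ) — 6 vertices, 5 min non-faces:

  P = {1,5}:  v_{1} + v_{5} = v_{6} ; sig = [2:1]
  P = {2,4}:  v_{2} + v_{4} = v_{1} ; sig = [2:1]
  P = {4,5}:  v_{4} + v_{5} = v_{3} + 2·v_{6} ; sig = [2:1,2]
  P = {2,3,6}:  v_{2} + v_{3} + v_{6} = 0 ; sig = [3:]
  P = {1,3,6}:  v_{1} + v_{3} + v_{6} = v_{4} ; sig = [3:1]

so the primitive-relation signature multiset is
    [2:1]
    [2:1]
    [2:1,2]
    [3:]
    [3:1]


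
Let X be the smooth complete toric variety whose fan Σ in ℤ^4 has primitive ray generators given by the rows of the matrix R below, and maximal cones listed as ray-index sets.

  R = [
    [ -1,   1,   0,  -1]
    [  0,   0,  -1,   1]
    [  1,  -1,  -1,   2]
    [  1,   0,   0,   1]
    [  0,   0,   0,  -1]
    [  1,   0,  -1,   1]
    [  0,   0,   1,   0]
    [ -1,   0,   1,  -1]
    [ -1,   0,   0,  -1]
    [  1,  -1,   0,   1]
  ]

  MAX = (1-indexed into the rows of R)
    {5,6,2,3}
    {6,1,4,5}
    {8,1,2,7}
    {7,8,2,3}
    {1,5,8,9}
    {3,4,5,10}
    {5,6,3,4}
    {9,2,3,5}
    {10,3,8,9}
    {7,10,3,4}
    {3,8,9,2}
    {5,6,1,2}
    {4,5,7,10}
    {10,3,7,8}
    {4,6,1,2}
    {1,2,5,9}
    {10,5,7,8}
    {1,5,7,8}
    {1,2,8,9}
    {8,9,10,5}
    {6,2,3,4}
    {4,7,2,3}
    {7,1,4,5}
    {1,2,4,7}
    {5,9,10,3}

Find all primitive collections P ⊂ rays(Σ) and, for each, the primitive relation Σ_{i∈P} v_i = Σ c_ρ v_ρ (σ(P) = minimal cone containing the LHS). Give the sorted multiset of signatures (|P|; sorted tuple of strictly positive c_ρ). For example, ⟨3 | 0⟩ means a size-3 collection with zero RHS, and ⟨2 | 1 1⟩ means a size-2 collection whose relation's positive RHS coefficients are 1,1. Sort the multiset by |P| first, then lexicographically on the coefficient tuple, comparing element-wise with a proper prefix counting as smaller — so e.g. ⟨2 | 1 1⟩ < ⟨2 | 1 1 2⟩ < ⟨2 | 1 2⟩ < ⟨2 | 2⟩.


Σ has 15 primitive collections:

  • {1,10}:  v_{1} + v_{10} = 0 — sig = ⟨2 | 0⟩
  • {4,9}:  v_{4} + v_{9} = 0 — sig = ⟨2 | 0⟩
  • {6,8}:  v_{6} + v_{8} = 0 — sig = ⟨2 | 0⟩
  • {1,3}:  v_{1} + v_{3} = v_{2} — sig = ⟨2 | 1⟩
  • {2,10}:  v_{2} + v_{10} = v_{3} — sig = ⟨2 | 1⟩
  • {4,8}:  v_{4} + v_{8} = v_{7} — sig = ⟨2 | 1⟩
  • {6,7}:  v_{6} + v_{7} = v_{4} — sig = ⟨2 | 1⟩
  • {7,9}:  v_{7} + v_{9} = v_{8} — sig = ⟨2 | 1⟩
  • {6,9}:  v_{6} + v_{9} = v_{2} + v_{5} — sig = ⟨2 | 1 1⟩
  • {6,10}:  v_{6} + v_{10} = v_{3} + v_{4} + v_{5} — sig = ⟨2 | 1 1 1⟩
  • {2,5,7}:  v_{2} + v_{5} + v_{7} = 0 — sig = ⟨3 | 0⟩
  • {2,4,5}:  v_{2} + v_{4} + v_{5} = v_{6} — sig = ⟨3 | 1⟩
  • {2,5,8}:  v_{2} + v_{5} + v_{8} = v_{9} — sig = ⟨3 | 1⟩
  • {3,5,7}:  v_{3} + v_{5} + v_{7} = v_{10} — sig = ⟨3 | 1⟩
  • {3,5,8}:  v_{3} + v_{5} + v_{8} = v_{9} + v_{10} — sig = ⟨3 | 1 1⟩

Hence PRS(X_Σ) =
    |P|=2: 10 collections, coeffs (), (), (), (1), (1), (1), (1), (1), (1,1), (1,1,1)
    |P|=3: 5 collections, coeffs (), (1), (1), (1), (1,1)


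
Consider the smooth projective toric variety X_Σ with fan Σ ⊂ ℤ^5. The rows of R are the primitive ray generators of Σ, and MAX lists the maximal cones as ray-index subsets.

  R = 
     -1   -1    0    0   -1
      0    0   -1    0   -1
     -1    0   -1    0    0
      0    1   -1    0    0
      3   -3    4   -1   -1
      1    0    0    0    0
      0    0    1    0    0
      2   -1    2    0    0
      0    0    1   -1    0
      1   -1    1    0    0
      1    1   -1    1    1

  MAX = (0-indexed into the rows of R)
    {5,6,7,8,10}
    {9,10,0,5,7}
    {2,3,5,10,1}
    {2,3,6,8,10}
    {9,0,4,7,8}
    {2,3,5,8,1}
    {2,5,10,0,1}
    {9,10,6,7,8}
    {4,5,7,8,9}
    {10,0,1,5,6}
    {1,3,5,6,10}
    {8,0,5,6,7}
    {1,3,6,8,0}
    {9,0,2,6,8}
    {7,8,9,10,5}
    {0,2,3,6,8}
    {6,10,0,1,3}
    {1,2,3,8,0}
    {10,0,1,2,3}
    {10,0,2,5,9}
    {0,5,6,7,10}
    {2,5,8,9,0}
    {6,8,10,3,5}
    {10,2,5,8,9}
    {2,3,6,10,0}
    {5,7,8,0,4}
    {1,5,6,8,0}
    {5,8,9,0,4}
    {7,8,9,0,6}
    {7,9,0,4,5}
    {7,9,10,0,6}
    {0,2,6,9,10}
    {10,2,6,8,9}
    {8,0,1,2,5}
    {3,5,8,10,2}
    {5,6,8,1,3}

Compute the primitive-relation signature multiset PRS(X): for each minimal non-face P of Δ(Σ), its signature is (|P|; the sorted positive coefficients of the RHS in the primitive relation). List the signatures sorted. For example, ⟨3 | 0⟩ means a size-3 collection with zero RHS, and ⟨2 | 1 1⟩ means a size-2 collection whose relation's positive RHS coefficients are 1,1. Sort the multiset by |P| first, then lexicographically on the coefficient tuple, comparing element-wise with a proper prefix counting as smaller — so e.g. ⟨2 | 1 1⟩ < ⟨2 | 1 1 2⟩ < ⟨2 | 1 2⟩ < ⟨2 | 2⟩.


Σ has 17 primitive collections:

  • {2,7}:  v_{2} + v_{7} = v_{9}  so sig = ⟨2 | 1⟩
  • {3,9}:  v_{3} + v_{9} = v_{5}  so sig = ⟨2 | 1⟩
  • {4,10}:  v_{4} + v_{10} = v_{5} + v_{7} + v_{9}  so sig = ⟨2 | 1 1 1⟩
  • {2,4}:  v_{2} + v_{4} = v_{0} + v_{5} + v_{8} + 2·v_{9}  so sig = ⟨2 | 1 1 1 2⟩
  • {3,4}:  v_{3} + v_{4} = v_{0} + 2·v_{5} + v_{7} + v_{8}  so sig = ⟨2 | 1 1 1 2⟩
  • {4,6}:  v_{4} + v_{6} = v_{0} + 2·v_{7} + v_{8}  so sig = ⟨2 | 1 1 2⟩
  • {1,4}:  v_{1} + v_{4} = 2·v_{0} + 3·v_{5} + v_{7} + v_{8}  so sig = ⟨2 | 1 1 2 3⟩
  • {1,7}:  v_{1} + v_{7} = v_{0} + 3·v_{5} + v_{6}  so sig = ⟨2 | 1 1 3⟩
  • {1,9}:  v_{1} + v_{9} = v_{0} + 2·v_{5}  so sig = ⟨2 | 1 2⟩
  • {3,7}:  v_{3} + v_{7} = 2·v_{5} + v_{6}  so sig = ⟨2 | 1 2⟩
  • {0,8,10}:  v_{0} + v_{8} + v_{10} = 0  so sig = ⟨3 | 0⟩
  • {2,5,6}:  v_{2} + v_{5} + v_{6} = 0  so sig = ⟨3 | 0⟩
  • {0,3,5}:  v_{0} + v_{3} + v_{5} = v_{1}  so sig = ⟨3 | 1⟩
  • {5,6,9}:  v_{5} + v_{6} + v_{9} = v_{7}  so sig = ⟨3 | 1⟩
  • {1,2,6}:  v_{1} + v_{2} + v_{6} = v_{0} + v_{3}  so sig = ⟨3 | 1 1⟩
  • {1,8,10}:  v_{1} + v_{8} + v_{10} = v_{3} + v_{5}  so sig = ⟨3 | 1 1⟩
  • {0,5,7,8,9}:  v_{0} + v_{5} + v_{7} + v_{8} + v_{9} = v_{4}  so sig = ⟨5 | 1⟩

so the primitive-relation signature multiset is
{ ⟨2 | 1⟩ ×2,  ⟨2 | 1 1 1⟩,  ⟨2 | 1 1 1 2⟩ ×2,  ⟨2 | 1 1 2⟩,  ⟨2 | 1 1 2 3⟩,  ⟨2 | 1 1 3⟩,  ⟨2 | 1 2⟩ ×2,  ⟨3 | 0⟩ ×2,  ⟨3 | 1⟩ ×2,  ⟨3 | 1 1⟩ ×2,  ⟨5 | 1⟩ }


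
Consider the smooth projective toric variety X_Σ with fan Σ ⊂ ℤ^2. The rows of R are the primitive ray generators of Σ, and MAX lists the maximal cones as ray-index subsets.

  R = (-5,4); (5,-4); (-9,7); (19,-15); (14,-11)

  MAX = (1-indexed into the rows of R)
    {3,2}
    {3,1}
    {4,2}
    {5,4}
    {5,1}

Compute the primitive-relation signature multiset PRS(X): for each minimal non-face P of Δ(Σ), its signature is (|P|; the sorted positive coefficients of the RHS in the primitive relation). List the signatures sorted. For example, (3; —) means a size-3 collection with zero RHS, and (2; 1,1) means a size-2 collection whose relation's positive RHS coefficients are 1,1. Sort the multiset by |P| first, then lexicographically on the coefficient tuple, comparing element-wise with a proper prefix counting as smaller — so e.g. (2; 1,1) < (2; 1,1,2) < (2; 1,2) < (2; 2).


|primitive collections| = 5. Relations:

  • {1,2}:  v_{1} + v_{2} = 0  →  sig = (2; —)
  • {1,4}:  v_{1} + v_{4} = v_{5}  →  sig = (2; 1)
  • {2,5}:  v_{2} + v_{5} = v_{4}  →  sig = (2; 1)
  • {3,5}:  v_{3} + v_{5} = v_{2}  →  sig = (2; 1)
  • {3,4}:  v_{3} + v_{4} = 2·v_{2}  →  sig = (2; 2)

Sorted signature multiset PRS(X):
    |P|=2: 5 collections, coeffs (), (1), (1), (1), (2)


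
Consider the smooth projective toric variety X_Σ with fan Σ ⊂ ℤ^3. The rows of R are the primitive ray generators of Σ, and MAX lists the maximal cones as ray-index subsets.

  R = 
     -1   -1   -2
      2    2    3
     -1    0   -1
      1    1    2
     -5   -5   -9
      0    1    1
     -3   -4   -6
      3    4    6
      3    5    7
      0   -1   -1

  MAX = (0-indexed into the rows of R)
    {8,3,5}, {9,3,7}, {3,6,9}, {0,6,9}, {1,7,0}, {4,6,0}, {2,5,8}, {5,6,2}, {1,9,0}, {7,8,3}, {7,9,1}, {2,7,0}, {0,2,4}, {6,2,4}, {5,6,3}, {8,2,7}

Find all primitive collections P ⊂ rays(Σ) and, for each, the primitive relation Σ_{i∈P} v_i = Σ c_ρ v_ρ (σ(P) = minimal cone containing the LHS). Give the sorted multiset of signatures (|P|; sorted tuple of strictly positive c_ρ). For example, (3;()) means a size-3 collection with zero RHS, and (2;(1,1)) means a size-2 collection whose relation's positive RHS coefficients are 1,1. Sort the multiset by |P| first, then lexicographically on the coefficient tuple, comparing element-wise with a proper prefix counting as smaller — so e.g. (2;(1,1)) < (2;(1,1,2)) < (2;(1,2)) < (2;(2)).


Σ has 23 primitive collections:

  P = {0,3}:  v_{0} + v_{3} = 0  ⟹  sig = (2;())
  P = {5,9}:  v_{5} + v_{9} = 0  ⟹  sig = (2;())
  P = {6,7}:  v_{6} + v_{7} = 0  ⟹  sig = (2;())
  P = {0,5}:  v_{0} + v_{5} = v_{2}  ⟹  sig = (2;(1))
  P = {2,3}:  v_{2} + v_{3} = v_{5}  ⟹  sig = (2;(1))
  P = {2,9}:  v_{2} + v_{9} = v_{0}  ⟹  sig = (2;(1))
  P = {5,7}:  v_{5} + v_{7} = v_{8}  ⟹  sig = (2;(1))
  P = {6,8}:  v_{6} + v_{8} = v_{5}  ⟹  sig = (2;(1))
  P = {8,9}:  v_{8} + v_{9} = v_{7}  ⟹  sig = (2;(1))
  P = {0,8}:  v_{0} + v_{8} = v_{2} + v_{7}  ⟹  sig = (2;(1,1))
  P = {1,3}:  v_{1} + v_{3} = v_{7} + v_{9}  ⟹  sig = (2;(1,1))
  P = {1,5}:  v_{1} + v_{5} = v_{0} + v_{7}  ⟹  sig = (2;(1,1))
  P = {1,6}:  v_{1} + v_{6} = v_{0} + v_{9}  ⟹  sig = (2;(1,1))
  P = {3,4}:  v_{3} + v_{4} = v_{2} + v_{6}  ⟹  sig = (2;(1,1))
  P = {4,7}:  v_{4} + v_{7} = v_{0} + v_{2}  ⟹  sig = (2;(1,1))
  P = {1,2}:  v_{1} + v_{2} = 2·v_{0} + v_{7}  ⟹  sig = (2;(1,2))
  P = {1,8}:  v_{1} + v_{8} = v_{0} + 2·v_{7}  ⟹  sig = (2;(1,2))
  P = {4,5}:  v_{4} + v_{5} = 2·v_{2} + v_{6}  ⟹  sig = (2;(1,2))
  P = {4,9}:  v_{4} + v_{9} = 2·v_{0} + v_{6}  ⟹  sig = (2;(1,2))
  P = {4,8}:  v_{4} + v_{8} = 2·v_{2}  ⟹  sig = (2;(2))
  P = {1,4}:  v_{1} + v_{4} = 3·v_{0}  ⟹  sig = (2;(3))
  P = {0,2,6}:  v_{0} + v_{2} + v_{6} = v_{4}  ⟹  sig = (3;(1))
  P = {0,7,9}:  v_{0} + v_{7} + v_{9} = v_{1}  ⟹  sig = (3;(1))

Sorted signature multiset PRS(X):
    (2;())
    (2;())
    (2;())
    (2;(1))
    (2;(1))
    (2;(1))
    (2;(1))
    (2;(1))
    (2;(1))
    (2;(1,1))
    (2;(1,1))
    (2;(1,1))
    (2;(1,1))
    (2;(1,1))
    (2;(1,1))
    (2;(1,2))
    (2;(1,2))
    (2;(1,2))
    (2;(1,2))
    (2;(2))
    (2;(3))
    (3;(1))
    (3;(1))


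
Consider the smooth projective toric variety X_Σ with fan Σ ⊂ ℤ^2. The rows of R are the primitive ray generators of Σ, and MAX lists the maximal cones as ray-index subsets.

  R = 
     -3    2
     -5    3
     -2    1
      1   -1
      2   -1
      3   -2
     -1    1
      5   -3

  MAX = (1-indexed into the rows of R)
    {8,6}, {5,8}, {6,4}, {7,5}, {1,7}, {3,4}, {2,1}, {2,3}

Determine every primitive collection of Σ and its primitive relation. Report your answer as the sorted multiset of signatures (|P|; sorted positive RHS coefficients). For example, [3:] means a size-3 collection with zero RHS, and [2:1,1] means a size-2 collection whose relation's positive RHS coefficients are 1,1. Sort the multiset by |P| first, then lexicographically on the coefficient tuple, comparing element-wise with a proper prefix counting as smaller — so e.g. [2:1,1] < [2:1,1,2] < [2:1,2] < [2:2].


20 minimal non-faces of Δ(Σ) (on 8 rays):

  P={1,6}:  v_{1} + v_{6} = 0 ; sig = [2:]
  P={2,8}:  v_{2} + v_{8} = 0 ; sig = [2:]
  P={3,5}:  v_{3} + v_{5} = 0 ; sig = [2:]
  P={4,7}:  v_{4} + v_{7} = 0 ; sig = [2:]
  P={1,3}:  v_{1} + v_{3} = v_{2} ; sig = [2:1]
  P={1,4}:  v_{1} + v_{4} = v_{3} ; sig = [2:1]
  P={1,5}:  v_{1} + v_{5} = v_{7} ; sig = [2:1]
  P={1,8}:  v_{1} + v_{8} = v_{5} ; sig = [2:1]
  P={2,5}:  v_{2} + v_{5} = v_{1} ; sig = [2:1]
  P={2,6}:  v_{2} + v_{6} = v_{3} ; sig = [2:1]
  P={3,6}:  v_{3} + v_{6} = v_{4} ; sig = [2:1]
  P={3,7}:  v_{3} + v_{7} = v_{1} ; sig = [2:1]
  P={3,8}:  v_{3} + v_{8} = v_{6} ; sig = [2:1]
  P={4,5}:  v_{4} + v_{5} = v_{6} ; sig = [2:1]
  P={5,6}:  v_{5} + v_{6} = v_{8} ; sig = [2:1]
  P={6,7}:  v_{6} + v_{7} = v_{5} ; sig = [2:1]
  P={2,4}:  v_{2} + v_{4} = 2·v_{3} ; sig = [2:2]
  P={2,7}:  v_{2} + v_{7} = 2·v_{1} ; sig = [2:2]
  P={4,8}:  v_{4} + v_{8} = 2·v_{6} ; sig = [2:2]
  P={7,8}:  v_{7} + v_{8} = 2·v_{5} ; sig = [2:2]

Sorted signature multiset PRS(X):
    [2:]
    [2:]
    [2:]
    [2:]
    [2:1]
    [2:1]
    [2:1]
    [2:1]
    [2:1]
    [2:1]
    [2:1]
    [2:1]
    [2:1]
    [2:1]
    [2:1]
    [2:1]
    [2:2]
    [2:2]
    [2:2]
    [2:2]


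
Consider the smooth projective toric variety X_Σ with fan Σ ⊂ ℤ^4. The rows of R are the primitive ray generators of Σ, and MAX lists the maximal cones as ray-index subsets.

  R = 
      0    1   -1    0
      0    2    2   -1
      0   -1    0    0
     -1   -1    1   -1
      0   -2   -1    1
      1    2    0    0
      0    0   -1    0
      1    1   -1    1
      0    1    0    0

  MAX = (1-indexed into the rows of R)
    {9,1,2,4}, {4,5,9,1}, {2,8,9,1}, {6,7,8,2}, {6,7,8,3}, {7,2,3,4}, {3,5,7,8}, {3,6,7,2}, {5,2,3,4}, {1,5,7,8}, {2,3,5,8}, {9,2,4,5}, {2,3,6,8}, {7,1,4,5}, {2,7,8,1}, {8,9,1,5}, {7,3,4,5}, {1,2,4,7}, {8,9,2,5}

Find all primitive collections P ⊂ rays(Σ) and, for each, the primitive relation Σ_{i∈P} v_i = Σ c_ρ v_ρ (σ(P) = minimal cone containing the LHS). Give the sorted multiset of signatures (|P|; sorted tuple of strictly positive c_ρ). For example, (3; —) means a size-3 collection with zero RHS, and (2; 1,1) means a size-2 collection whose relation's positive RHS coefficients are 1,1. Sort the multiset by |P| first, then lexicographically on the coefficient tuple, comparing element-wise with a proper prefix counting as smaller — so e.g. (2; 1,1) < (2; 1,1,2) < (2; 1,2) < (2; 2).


11 minimal non-faces of Δ(Σ) (on 9 rays):

  • {3,9}:  v_{3} + v_{9} = 0  ⟹  sig = (2; —)
  • {4,8}:  v_{4} + v_{8} = 0  ⟹  sig = (2; —)
  • {1,3}:  v_{1} + v_{3} = v_{7}  ⟹  sig = (2; 1)
  • {7,9}:  v_{7} + v_{9} = v_{1}  ⟹  sig = (2; 1)
  • {5,6}:  v_{5} + v_{6} = v_{3} + v_{8}  ⟹  sig = (2; 1,1)
  • {4,6}:  v_{4} + v_{6} = v_{2} + v_{3} + v_{7}  ⟹  sig = (2; 1,1,1)
  • {6,9}:  v_{6} + v_{9} = v_{2} + v_{7} + v_{8}  ⟹  sig = (2; 1,1,1)
  • {1,6}:  v_{1} + v_{6} = v_{2} + 2·v_{7} + v_{8}  ⟹  sig = (2; 1,1,2)
  • {2,5,7}:  v_{2} + v_{5} + v_{7} = 0  ⟹  sig = (3; —)
  • {1,2,5}:  v_{1} + v_{2} + v_{5} = v_{9}  ⟹  sig = (3; 1)
  • {2,3,7,8}:  v_{2} + v_{3} + v_{7} + v_{8} = v_{6}  ⟹  sig = (4; 1)

Sorted signature multiset PRS(X):
    |P|=2: 8 collections, coeffs (), (), (1), (1), (1,1), (1,1,1), (1,1,1), (1,1,2)
    |P|=3: 2 collections, coeffs (), (1)
    |P|=4: 1 collection, coeffs (1)


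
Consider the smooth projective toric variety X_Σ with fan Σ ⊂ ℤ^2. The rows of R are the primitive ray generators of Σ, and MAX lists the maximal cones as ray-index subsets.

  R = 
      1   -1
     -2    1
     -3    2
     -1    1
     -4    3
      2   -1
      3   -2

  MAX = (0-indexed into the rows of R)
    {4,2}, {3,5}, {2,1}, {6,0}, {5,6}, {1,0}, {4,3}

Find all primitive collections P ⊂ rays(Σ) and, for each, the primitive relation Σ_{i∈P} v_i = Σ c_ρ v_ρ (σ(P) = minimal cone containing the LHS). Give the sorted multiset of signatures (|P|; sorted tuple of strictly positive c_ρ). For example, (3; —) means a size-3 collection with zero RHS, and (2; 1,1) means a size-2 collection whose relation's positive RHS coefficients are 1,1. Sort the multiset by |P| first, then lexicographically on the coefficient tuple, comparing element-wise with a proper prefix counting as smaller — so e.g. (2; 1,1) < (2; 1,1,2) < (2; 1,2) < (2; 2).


|primitive collections| = 14. Relations:

  {0,3}:  v_{0} + v_{3} = 0  so sig = (2; —)
  {1,5}:  v_{1} + v_{5} = 0  so sig = (2; —)
  {2,6}:  v_{2} + v_{6} = 0  so sig = (2; —)
  {0,2}:  v_{0} + v_{2} = v_{1}  so sig = (2; 1)
  {0,4}:  v_{0} + v_{4} = v_{2}  so sig = (2; 1)
  {0,5}:  v_{0} + v_{5} = v_{6}  so sig = (2; 1)
  {1,3}:  v_{1} + v_{3} = v_{2}  so sig = (2; 1)
  {1,6}:  v_{1} + v_{6} = v_{0}  so sig = (2; 1)
  {2,3}:  v_{2} + v_{3} = v_{4}  so sig = (2; 1)
  {2,5}:  v_{2} + v_{5} = v_{3}  so sig = (2; 1)
  {3,6}:  v_{3} + v_{6} = v_{5}  so sig = (2; 1)
  {4,6}:  v_{4} + v_{6} = v_{3}  so sig = (2; 1)
  {1,4}:  v_{1} + v_{4} = 2·v_{2}  so sig = (2; 2)
  {4,5}:  v_{4} + v_{5} = 2·v_{3}  so sig = (2; 2)

Signatures (|P|; sorted positive RHS coefficients), sorted:
{ (2; —) ×3,  (2; 1) ×9,  (2; 2) ×2 }


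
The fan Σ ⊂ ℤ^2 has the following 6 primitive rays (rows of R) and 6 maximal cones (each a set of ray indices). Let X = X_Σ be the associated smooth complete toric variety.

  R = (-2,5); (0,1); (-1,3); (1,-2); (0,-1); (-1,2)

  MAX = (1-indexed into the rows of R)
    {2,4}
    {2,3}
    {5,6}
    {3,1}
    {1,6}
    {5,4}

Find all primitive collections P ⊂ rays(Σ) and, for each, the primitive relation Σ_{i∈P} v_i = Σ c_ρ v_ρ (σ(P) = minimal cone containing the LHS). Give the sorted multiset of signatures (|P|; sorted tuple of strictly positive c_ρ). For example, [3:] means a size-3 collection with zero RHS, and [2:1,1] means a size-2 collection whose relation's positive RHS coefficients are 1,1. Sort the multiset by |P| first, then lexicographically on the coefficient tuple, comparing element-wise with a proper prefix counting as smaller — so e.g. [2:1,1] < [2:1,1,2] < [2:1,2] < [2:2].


Δ(Σ) — 6 vertices, 9 min non-faces:

  {2,5}:  v_{2} + v_{5} = 0  ⇒ sig = [2:]
  {4,6}:  v_{4} + v_{6} = 0  ⇒ sig = [2:]
  {1,4}:  v_{1} + v_{4} = v_{3}  ⇒ sig = [2:1]
  {2,6}:  v_{2} + v_{6} = v_{3}  ⇒ sig = [2:1]
  {3,4}:  v_{3} + v_{4} = v_{2}  ⇒ sig = [2:1]
  {3,5}:  v_{3} + v_{5} = v_{6}  ⇒ sig = [2:1]
  {3,6}:  v_{3} + v_{6} = v_{1}  ⇒ sig = [2:1]
  {1,2}:  v_{1} + v_{2} = 2·v_{3}  ⇒ sig = [2:2]
  {1,5}:  v_{1} + v_{5} = 2·v_{6}  ⇒ sig = [2:2]

Signatures (|P|; sorted positive RHS coefficients), sorted:
{ [2:] ×2,  [2:1] ×5,  [2:2] ×2 }


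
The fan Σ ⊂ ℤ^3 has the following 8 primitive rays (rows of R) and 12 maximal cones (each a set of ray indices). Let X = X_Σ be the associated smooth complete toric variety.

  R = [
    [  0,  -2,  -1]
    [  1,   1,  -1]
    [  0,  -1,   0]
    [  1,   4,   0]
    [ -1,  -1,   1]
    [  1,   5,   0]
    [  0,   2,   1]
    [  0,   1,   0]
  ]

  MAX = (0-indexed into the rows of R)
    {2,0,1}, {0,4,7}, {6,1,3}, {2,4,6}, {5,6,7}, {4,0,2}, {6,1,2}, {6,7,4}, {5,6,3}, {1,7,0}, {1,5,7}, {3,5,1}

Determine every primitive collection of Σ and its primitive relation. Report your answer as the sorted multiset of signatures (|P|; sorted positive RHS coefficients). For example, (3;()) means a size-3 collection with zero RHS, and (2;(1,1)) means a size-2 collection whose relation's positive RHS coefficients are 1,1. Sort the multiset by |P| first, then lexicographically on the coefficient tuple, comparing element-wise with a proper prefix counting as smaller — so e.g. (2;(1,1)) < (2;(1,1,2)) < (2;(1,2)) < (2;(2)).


The 12 primitive collections of Σ (r=8, n=3):

  P = {0,6}:  v_{0} + v_{6} = 0  so sig = (2;())
  P = {1,4}:  v_{1} + v_{4} = 0  so sig = (2;())
  P = {2,7}:  v_{2} + v_{7} = 0  so sig = (2;())
  P = {2,5}:  v_{2} + v_{5} = v_{3}  so sig = (2;(1))
  P = {3,7}:  v_{3} + v_{7} = v_{5}  so sig = (2;(1))
  P = {0,3}:  v_{0} + v_{3} = v_{1} + v_{7}  so sig = (2;(1,1))
  P = {2,3}:  v_{2} + v_{3} = v_{1} + v_{6}  so sig = (2;(1,1))
  P = {3,4}:  v_{3} + v_{4} = v_{6} + v_{7}  so sig = (2;(1,1))
  P = {0,5}:  v_{0} + v_{5} = v_{1} + 2·v_{7}  so sig = (2;(1,2))
  P = {4,5}:  v_{4} + v_{5} = v_{6} + 2·v_{7}  so sig = (2;(1,2))
  P = {1,6,7}:  v_{1} + v_{6} + v_{7} = v_{3}  so sig = (3;(1))
  P = {1,5,6}:  v_{1} + v_{5} + v_{6} = 2·v_{3}  so sig = (3;(2))

Sorted signature multiset PRS(X):
{ (2;()) ×3,  (2;(1)) ×2,  (2;(1,1)) ×3,  (2;(1,2)) ×2,  (3;(1)),  (3;(2)) }


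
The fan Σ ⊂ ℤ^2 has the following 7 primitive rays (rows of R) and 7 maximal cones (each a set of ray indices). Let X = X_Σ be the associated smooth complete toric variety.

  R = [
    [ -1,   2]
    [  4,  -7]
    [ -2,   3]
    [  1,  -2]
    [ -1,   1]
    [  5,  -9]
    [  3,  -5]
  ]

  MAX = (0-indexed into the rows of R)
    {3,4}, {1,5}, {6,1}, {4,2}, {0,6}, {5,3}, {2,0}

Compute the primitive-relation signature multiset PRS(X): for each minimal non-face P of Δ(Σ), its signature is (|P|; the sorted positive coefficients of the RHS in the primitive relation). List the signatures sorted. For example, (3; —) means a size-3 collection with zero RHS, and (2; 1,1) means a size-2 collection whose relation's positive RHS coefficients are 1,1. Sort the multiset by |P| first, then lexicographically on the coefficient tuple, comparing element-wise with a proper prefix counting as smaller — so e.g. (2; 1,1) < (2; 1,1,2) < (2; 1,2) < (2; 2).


Minimal non-faces — 14 found among 7 rays, 7 max cones:

  P = {0,3}:  v_{0} + v_{3} = 0  so sig = (2; —)
  P = {0,1}:  v_{0} + v_{1} = v_{6}  so sig = (2; 1)
  P = {0,4}:  v_{0} + v_{4} = v_{2}  so sig = (2; 1)
  P = {0,5}:  v_{0} + v_{5} = v_{1}  so sig = (2; 1)
  P = {1,3}:  v_{1} + v_{3} = v_{5}  so sig = (2; 1)
  P = {2,3}:  v_{2} + v_{3} = v_{4}  so sig = (2; 1)
  P = {2,6}:  v_{2} + v_{6} = v_{3}  so sig = (2; 1)
  P = {3,6}:  v_{3} + v_{6} = v_{1}  so sig = (2; 1)
  P = {1,2}:  v_{1} + v_{2} = 2·v_{3}  so sig = (2; 2)
  P = {4,6}:  v_{4} + v_{6} = 2·v_{3}  so sig = (2; 2)
  P = {5,6}:  v_{5} + v_{6} = 2·v_{1}  so sig = (2; 2)
  P = {1,4}:  v_{1} + v_{4} = 3·v_{3}  so sig = (2; 3)
  P = {2,5}:  v_{2} + v_{5} = 3·v_{3}  so sig = (2; 3)
  P = {4,5}:  v_{4} + v_{5} = 4·v_{3}  so sig = (2; 4)

Signatures (|P|; sorted positive RHS coefficients), sorted:
    |P|=2: 14 collections, coeffs (), (1), (1), (1), (1), (1), (1), (1), (2), (2), (2), (3), (3), (4)


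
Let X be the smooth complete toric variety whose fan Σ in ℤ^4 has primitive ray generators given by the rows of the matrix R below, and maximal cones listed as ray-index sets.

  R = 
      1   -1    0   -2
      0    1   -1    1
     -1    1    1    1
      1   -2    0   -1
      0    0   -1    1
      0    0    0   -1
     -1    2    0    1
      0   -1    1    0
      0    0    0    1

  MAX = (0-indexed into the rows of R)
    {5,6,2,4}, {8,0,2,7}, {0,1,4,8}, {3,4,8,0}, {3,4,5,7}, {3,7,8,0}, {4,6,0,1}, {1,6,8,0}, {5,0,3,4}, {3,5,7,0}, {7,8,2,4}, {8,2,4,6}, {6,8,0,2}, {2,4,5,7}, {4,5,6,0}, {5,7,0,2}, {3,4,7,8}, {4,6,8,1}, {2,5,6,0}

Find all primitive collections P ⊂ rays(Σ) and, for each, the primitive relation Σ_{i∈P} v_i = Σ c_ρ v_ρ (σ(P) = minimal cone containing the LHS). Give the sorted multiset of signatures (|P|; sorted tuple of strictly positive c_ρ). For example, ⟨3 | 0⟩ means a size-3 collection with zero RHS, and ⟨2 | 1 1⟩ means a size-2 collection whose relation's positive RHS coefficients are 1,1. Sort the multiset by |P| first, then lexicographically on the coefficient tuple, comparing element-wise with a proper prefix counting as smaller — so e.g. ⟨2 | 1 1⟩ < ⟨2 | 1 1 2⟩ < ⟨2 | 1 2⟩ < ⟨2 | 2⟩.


11 minimal non-faces of Δ(Σ) (on 9 rays):

  P={3,6}:  v_{3} + v_{6} = 0 ; sig = ⟨2 | 0⟩
  P={5,8}:  v_{5} + v_{8} = 0 ; sig = ⟨2 | 0⟩
  P={1,7}:  v_{1} + v_{7} = v_{8} ; sig = ⟨2 | 1⟩
  P={2,3}:  v_{2} + v_{3} = v_{7} ; sig = ⟨2 | 1⟩
  P={6,7}:  v_{6} + v_{7} = v_{2} ; sig = ⟨2 | 1⟩
  P={1,2}:  v_{1} + v_{2} = v_{6} + v_{8} ; sig = ⟨2 | 1 1⟩
  P={1,3}:  v_{1} + v_{3} = v_{0} + v_{4} + v_{8} ; sig = ⟨2 | 1 1 1⟩
  P={1,5}:  v_{1} + v_{5} = v_{0} + v_{4} + v_{6} ; sig = ⟨2 | 1 1 1⟩
  P={0,2,4}:  v_{0} + v_{2} + v_{4} = 0 ; sig = ⟨3 | 0⟩
  P={0,4,7}:  v_{0} + v_{4} + v_{7} = v_{3} ; sig = ⟨3 | 1⟩
  P={0,4,6,8}:  v_{0} + v_{4} + v_{6} + v_{8} = v_{1} ; sig = ⟨4 | 1⟩

Sorted signature multiset PRS(X):
[⟨2 | 0⟩, ⟨2 | 0⟩, ⟨2 | 1⟩, ⟨2 | 1⟩, ⟨2 | 1⟩, ⟨2 | 1 1⟩, ⟨2 | 1 1 1⟩, ⟨2 | 1 1 1⟩, ⟨3 | 0⟩, ⟨3 | 1⟩, ⟨4 | 1⟩]
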